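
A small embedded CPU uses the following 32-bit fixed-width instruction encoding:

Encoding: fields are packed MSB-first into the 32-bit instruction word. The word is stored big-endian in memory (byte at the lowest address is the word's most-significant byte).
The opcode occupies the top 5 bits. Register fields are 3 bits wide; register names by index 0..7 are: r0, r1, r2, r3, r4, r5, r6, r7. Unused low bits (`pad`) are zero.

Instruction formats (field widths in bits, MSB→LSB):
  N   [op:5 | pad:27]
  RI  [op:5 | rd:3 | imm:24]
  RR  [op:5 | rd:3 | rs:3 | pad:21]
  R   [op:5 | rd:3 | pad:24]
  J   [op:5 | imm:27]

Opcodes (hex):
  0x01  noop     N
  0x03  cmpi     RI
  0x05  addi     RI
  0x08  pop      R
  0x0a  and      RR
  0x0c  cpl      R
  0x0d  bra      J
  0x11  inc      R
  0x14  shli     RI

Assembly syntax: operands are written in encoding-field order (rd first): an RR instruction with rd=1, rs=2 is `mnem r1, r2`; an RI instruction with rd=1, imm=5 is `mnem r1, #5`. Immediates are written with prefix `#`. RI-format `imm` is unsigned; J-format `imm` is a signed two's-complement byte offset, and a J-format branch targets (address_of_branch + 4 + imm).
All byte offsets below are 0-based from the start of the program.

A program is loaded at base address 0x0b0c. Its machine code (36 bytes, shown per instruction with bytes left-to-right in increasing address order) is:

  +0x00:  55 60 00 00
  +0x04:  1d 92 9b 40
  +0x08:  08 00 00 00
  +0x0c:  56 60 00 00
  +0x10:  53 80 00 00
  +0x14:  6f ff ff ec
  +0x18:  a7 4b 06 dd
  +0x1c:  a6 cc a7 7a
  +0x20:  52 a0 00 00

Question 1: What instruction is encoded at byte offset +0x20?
and r2, r5

+0x20: 52 a0 00 00 ⇒ word 0x52a00000 (big)
  opcode bits[31:27]=0xa: and/RR
  [26:24] rd=2 = r2
  [23:21] rs=5 = r5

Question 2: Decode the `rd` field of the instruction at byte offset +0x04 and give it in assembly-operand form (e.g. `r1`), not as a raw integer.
r5

off 0x04: read 1d 92 9b 40 as big → 0x1d929b40
  top 5b → 0x3 → cmpi [RI]
  rd@[26:24]=0x5 ⇒ r5
  imm@[23:0]=0x929b40 ⇒ #9608000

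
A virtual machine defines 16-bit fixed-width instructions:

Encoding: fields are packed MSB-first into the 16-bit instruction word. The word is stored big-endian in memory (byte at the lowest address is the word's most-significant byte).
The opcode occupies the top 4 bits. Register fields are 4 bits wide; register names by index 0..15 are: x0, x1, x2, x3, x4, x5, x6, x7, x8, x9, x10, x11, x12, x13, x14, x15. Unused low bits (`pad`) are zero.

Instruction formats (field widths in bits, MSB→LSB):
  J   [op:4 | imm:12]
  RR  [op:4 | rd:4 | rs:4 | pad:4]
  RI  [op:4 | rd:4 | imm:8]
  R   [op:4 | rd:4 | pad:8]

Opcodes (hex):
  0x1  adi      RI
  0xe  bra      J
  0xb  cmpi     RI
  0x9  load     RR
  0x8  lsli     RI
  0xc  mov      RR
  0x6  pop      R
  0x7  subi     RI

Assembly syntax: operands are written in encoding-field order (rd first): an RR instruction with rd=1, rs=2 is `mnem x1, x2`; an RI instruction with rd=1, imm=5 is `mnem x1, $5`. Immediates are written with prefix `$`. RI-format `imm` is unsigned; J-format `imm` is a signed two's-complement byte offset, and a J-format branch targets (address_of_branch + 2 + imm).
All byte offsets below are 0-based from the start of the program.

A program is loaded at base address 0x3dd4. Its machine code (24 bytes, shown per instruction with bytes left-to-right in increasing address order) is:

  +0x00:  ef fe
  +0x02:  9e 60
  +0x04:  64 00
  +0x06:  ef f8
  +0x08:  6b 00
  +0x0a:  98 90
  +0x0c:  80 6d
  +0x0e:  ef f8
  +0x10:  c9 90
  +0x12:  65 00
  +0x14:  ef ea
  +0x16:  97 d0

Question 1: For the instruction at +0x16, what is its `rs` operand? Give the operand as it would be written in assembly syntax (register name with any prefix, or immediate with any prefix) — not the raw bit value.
x13

@+16  big-endian(97 d0) = 0x97d0
  opcode bits[15:12]=0x9: load/RR
  rd: (w>>8)&0xf=0x7 → x7
  rs: (w>>4)&0xf=0xd → x13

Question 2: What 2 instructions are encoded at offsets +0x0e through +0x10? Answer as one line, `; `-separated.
bra $-8; mov x9, x9

off 0x0e: read ef f8 as big → 0xeff8
  opcode bits[15:12]=0xe: bra/J
  imm: (w>>0)&0xfff=0xff8 (s12→-8) → $-8
off 0x10: read c9 90 as big → 0xc990
  opcode bits[15:12]=0xc: mov/RR
  rd: (w>>8)&0xf=0x9 → x9
  rs: (w>>4)&0xf=0x9 → x9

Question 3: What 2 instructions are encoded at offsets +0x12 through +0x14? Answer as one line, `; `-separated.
pop x5; bra $-22

@+12  big-endian(65 00) = 0x6500
  op=0x6500>>12=0x6 ⇒ pop (R)
  rd: (w>>8)&0xf=0x5 → x5
@+14  big-endian(ef ea) = 0xefea
  op=0xefea>>12=0xe ⇒ bra (J)
  imm: (w>>0)&0xfff=0xfea (s12→-22) → $-22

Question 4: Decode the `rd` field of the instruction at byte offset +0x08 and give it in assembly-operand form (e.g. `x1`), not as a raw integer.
x11

+0x08: 6b 00 ⇒ word 0x6b00 (big)
  opcode bits[15:12]=0x6: pop/R
  rd: (w>>8)&0xf=0xb → x11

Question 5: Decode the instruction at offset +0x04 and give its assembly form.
pop x4

+0x04: 64 00 ⇒ word 0x6400 (big)
  top 4b → 0x6 → pop [R]
  rd: (w>>8)&0xf=0x4 → x4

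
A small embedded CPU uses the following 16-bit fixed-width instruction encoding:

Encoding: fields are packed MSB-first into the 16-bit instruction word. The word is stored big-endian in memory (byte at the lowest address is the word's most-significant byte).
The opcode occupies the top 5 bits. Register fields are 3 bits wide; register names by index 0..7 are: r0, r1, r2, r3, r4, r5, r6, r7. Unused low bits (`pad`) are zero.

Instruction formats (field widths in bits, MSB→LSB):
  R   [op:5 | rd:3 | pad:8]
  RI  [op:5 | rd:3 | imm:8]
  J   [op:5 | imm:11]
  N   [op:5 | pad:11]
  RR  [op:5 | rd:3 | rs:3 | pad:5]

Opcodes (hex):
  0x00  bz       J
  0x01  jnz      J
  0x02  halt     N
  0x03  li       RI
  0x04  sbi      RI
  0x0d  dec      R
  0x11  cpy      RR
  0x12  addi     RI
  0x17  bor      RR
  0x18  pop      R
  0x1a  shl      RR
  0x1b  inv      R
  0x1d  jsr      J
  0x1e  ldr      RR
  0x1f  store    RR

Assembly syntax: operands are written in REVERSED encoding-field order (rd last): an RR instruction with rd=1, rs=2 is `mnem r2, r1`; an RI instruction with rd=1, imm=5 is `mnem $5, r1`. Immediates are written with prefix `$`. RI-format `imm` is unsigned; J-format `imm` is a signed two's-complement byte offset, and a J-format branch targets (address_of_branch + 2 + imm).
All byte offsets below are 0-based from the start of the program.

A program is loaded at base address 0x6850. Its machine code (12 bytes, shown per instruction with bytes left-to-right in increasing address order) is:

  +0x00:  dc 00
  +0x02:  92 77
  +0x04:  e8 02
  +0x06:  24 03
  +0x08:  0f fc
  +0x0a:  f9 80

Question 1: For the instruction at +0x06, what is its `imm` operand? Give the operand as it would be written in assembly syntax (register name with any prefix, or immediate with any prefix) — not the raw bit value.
+0x06: 24 03 ⇒ word 0x2403 (big)
  op=0x2403>>11=0x4 ⇒ sbi (RI)
  rd@[10:8]=0x4 ⇒ r4
  imm@[7:0]=0x3 ⇒ $3

$3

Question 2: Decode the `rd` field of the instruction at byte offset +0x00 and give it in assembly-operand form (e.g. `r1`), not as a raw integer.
+0x00: dc 00 ⇒ word 0xdc00 (big)
  top 5b → 0x1b → inv [R]
  rd: (w>>8)&0x7=0x4 → r4

r4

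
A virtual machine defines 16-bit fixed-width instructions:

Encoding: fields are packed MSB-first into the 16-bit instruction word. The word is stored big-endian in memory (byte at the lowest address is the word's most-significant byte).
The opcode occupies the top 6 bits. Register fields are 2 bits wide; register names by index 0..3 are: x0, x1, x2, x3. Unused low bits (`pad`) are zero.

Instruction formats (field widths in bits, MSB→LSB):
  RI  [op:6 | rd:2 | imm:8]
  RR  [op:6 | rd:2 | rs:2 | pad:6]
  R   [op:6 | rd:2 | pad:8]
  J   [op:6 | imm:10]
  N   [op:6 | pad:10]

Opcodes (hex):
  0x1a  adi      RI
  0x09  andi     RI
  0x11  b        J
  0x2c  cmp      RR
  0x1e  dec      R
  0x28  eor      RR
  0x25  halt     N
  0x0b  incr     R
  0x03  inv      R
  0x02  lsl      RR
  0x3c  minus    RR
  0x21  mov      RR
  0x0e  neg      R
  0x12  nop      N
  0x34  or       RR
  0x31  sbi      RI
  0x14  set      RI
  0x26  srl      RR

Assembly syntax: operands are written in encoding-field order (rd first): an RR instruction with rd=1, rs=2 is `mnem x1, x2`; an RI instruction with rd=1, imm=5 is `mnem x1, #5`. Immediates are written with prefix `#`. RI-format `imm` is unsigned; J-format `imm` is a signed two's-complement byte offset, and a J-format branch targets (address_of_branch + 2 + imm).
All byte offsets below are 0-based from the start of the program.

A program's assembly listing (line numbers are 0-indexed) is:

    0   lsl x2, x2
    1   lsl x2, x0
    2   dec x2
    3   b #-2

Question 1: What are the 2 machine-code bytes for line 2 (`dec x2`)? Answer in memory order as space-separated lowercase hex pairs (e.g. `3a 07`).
line 2 (dec): pack op=0x1e:6|rd=2:2|pad=0:8 = 0x7a00; big→ 7a 00

7a 00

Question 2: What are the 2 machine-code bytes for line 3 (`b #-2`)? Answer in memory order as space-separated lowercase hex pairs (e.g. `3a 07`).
3. b fields op=0x11:6|imm=-2:10 → word 47feh → 47 fe

47 fe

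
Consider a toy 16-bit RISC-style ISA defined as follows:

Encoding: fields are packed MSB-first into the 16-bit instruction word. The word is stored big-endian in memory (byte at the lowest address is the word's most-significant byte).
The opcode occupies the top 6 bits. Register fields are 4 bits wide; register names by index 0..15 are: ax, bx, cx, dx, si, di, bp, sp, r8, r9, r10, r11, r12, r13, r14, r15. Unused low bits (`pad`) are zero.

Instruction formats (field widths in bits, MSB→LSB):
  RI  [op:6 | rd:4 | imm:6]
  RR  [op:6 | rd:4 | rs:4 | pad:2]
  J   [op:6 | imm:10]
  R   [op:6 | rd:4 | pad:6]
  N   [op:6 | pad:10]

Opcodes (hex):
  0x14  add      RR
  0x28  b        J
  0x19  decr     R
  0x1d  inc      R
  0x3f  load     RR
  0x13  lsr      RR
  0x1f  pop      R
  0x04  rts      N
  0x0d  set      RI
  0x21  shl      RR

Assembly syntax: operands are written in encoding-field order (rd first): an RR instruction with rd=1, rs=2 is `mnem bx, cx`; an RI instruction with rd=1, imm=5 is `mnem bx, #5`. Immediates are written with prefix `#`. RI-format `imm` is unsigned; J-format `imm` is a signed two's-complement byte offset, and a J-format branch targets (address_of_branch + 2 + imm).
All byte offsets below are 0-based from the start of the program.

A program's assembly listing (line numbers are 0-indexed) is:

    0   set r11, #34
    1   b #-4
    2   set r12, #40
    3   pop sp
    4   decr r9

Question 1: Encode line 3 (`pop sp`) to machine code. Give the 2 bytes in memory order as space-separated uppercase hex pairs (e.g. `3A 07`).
L3: pop op=0x1f:6|rd=7:4|pad=0:6 ⇒ 0x7dc0 ⇒ big 7d c0

7D C0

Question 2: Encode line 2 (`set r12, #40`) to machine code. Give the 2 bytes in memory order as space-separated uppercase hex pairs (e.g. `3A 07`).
37 28

2. set fields op=0xd:6|rd=12:4|imm=40:6 → word 3728h → 37 28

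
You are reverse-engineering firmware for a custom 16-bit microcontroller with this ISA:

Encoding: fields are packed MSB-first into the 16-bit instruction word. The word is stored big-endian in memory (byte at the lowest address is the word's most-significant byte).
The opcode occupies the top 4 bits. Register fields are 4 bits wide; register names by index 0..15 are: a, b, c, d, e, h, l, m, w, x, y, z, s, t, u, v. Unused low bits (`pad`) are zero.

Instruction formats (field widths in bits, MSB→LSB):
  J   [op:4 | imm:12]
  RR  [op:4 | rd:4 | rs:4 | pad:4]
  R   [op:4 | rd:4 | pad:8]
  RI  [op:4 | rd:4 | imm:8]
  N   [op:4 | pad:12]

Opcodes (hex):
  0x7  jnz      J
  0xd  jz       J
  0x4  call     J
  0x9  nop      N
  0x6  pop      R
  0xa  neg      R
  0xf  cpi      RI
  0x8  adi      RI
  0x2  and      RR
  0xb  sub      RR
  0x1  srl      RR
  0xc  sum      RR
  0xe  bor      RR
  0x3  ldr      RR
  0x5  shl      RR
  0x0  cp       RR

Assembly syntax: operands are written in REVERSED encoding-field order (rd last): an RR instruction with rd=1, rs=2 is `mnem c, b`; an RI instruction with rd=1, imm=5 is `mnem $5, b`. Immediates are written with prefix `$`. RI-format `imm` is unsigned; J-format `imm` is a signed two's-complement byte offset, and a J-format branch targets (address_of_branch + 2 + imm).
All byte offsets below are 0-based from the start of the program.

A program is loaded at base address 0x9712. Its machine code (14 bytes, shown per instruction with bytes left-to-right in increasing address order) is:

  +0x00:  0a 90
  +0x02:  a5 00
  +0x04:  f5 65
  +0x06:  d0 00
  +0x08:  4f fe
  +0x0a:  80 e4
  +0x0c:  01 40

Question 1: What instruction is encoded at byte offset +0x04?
cpi $101, h

@+04  big-endian(f5 65) = 0xf565
  opcode bits[15:12]=0xf: cpi/RI
  rd: (w>>8)&0xf=0x5 → h
  imm: (w>>0)&0xff=0x65 → $101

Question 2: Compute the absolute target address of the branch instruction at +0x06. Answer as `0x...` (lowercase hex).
0x971a

off 0x06: read d0 00 as big → 0xd000
  op=0xd000>>12=0xd ⇒ jz (J)
  imm@[11:0]=0x0 ⇒ $0
  target = base 0x9712 + off 0x06 + 2 + imm 0 = 0x971a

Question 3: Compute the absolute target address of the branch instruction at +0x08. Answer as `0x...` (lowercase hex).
0x971a

[08] 4f fe → 0x4ffe
  opcode bits[15:12]=0x4: call/J
  imm@[11:0]=0xffe (s12→-2) ⇒ $-2
  target = base 0x9712 + off 0x08 + 2 + imm -2 = 0x971a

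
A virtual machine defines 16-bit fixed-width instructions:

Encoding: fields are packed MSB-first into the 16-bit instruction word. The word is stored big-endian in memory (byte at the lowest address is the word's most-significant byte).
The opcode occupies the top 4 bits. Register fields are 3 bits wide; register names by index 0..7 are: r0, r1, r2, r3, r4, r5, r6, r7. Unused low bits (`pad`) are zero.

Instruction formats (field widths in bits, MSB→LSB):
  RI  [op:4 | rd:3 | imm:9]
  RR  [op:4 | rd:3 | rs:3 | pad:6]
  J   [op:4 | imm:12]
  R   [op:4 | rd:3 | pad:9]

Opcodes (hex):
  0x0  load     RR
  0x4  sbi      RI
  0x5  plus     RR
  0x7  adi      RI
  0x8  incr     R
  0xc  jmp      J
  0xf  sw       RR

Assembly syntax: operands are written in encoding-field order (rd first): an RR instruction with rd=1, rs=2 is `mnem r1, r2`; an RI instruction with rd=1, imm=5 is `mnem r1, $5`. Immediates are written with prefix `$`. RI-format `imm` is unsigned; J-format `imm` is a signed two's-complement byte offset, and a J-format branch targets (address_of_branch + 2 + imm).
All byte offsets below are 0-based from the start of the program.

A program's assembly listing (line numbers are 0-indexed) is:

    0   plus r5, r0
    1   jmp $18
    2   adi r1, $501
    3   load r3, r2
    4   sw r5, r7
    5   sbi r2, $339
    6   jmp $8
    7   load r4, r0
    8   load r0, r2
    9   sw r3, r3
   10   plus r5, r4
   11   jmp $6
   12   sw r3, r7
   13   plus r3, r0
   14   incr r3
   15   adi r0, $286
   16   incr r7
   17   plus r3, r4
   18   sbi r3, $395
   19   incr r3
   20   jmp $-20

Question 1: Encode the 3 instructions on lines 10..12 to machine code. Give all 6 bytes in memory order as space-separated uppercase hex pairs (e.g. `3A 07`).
5B 00 C0 06 F7 C0

L10: plus op=0x5:4|rd=5:3|rs=4:3|pad=0:6 ⇒ 0x5b00 ⇒ big 5b 00
L11: jmp op=0xc:4|imm=6:12 ⇒ 0xc006 ⇒ big c0 06
L12: sw op=0xf:4|rd=3:3|rs=7:3|pad=0:6 ⇒ 0xf7c0 ⇒ big f7 c0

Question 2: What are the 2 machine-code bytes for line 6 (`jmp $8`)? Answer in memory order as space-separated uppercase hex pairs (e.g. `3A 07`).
line 6 (jmp): pack op=0xc:4|imm=8:12 = 0xc008; big→ c0 08

C0 08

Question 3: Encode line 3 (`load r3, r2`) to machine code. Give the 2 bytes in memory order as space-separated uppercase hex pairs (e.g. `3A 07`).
3. load fields op=0x0:4|rd=3:3|rs=2:3|pad=0:6 → word 0680h → 06 80

06 80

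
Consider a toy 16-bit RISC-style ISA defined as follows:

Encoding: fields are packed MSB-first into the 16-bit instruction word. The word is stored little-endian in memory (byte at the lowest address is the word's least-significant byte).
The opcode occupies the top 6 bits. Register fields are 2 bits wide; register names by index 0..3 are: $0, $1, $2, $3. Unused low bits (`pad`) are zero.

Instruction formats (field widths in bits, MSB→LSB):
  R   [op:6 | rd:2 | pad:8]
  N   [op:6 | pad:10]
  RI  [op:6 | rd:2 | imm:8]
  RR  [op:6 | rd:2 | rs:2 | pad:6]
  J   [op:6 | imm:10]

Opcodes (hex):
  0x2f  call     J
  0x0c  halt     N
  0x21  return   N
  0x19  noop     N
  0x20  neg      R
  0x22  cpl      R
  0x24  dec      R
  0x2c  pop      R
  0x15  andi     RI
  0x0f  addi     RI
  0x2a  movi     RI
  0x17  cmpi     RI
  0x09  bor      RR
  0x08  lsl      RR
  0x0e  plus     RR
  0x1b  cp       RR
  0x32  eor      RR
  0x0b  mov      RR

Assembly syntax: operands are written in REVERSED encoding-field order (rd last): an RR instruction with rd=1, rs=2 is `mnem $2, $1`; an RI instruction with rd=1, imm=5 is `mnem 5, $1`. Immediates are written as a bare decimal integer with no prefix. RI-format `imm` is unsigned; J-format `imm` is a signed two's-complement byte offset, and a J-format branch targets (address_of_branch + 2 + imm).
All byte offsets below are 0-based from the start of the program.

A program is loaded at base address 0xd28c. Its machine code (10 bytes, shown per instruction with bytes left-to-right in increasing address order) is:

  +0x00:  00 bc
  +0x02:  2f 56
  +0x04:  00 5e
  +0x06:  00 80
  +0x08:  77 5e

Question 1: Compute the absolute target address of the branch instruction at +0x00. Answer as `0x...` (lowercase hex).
0xd28e

@+00  little-endian(00 bc) = 0xbc00
  top 6b → 0x2f → call [J]
  [9:0] imm=0 = 0
  target = base 0xd28c + off 0x00 + 2 + imm 0 = 0xd28e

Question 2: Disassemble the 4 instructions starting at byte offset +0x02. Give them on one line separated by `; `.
andi 47, $2; cmpi 0, $2; neg $0; cmpi 119, $2

off 0x02: read 2f 56 as little → 0x562f
  opcode bits[15:10]=0x15: andi/RI
  rd@[9:8]=0x2 ⇒ $2
  imm@[7:0]=0x2f ⇒ 47
off 0x04: read 00 5e as little → 0x5e00
  opcode bits[15:10]=0x17: cmpi/RI
  rd@[9:8]=0x2 ⇒ $2
  imm@[7:0]=0x0 ⇒ 0
off 0x06: read 00 80 as little → 0x8000
  opcode bits[15:10]=0x20: neg/R
  rd@[9:8]=0x0 ⇒ $0
off 0x08: read 77 5e as little → 0x5e77
  opcode bits[15:10]=0x17: cmpi/RI
  rd@[9:8]=0x2 ⇒ $2
  imm@[7:0]=0x77 ⇒ 119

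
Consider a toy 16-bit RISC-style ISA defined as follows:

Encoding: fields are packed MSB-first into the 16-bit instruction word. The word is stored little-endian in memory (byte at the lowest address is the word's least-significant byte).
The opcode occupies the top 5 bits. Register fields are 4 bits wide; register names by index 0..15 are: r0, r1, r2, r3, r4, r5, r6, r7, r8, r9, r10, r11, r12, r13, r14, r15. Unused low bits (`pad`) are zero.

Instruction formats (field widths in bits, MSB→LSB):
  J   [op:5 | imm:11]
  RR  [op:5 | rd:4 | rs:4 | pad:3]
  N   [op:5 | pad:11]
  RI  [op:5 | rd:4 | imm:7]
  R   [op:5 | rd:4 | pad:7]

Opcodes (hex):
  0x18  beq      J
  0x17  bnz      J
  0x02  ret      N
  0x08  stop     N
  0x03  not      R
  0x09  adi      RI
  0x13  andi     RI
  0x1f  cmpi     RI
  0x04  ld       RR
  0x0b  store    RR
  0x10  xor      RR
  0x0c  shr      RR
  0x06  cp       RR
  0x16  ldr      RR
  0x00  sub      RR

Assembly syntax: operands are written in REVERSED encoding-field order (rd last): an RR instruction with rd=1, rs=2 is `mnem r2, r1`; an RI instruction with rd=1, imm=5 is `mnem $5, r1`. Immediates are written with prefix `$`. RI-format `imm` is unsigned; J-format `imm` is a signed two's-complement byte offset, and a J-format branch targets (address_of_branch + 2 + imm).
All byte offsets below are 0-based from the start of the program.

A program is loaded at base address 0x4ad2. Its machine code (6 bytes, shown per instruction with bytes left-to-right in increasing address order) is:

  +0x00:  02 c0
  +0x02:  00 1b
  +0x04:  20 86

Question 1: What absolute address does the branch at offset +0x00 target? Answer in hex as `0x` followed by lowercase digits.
off 0x00: read 02 c0 as little → 0xc002
  opcode bits[15:11]=0x18: beq/J
  imm: (w>>0)&0x7ff=0x2 → $2
  target = base 0x4ad2 + off 0x00 + 2 + imm 2 = 0x4ad6

0x4ad6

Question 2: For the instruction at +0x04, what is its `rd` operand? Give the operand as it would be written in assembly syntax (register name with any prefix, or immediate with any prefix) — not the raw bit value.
r12

[04] 20 86 → 0x8620
  top 5b → 0x10 → xor [RR]
  rd@[10:7]=0xc ⇒ r12
  rs@[6:3]=0x4 ⇒ r4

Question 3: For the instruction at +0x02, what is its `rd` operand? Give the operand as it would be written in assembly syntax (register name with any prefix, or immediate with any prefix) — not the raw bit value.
@+02  little-endian(00 1b) = 0x1b00
  op=0x1b00>>11=0x3 ⇒ not (R)
  rd: (w>>7)&0xf=0x6 → r6

r6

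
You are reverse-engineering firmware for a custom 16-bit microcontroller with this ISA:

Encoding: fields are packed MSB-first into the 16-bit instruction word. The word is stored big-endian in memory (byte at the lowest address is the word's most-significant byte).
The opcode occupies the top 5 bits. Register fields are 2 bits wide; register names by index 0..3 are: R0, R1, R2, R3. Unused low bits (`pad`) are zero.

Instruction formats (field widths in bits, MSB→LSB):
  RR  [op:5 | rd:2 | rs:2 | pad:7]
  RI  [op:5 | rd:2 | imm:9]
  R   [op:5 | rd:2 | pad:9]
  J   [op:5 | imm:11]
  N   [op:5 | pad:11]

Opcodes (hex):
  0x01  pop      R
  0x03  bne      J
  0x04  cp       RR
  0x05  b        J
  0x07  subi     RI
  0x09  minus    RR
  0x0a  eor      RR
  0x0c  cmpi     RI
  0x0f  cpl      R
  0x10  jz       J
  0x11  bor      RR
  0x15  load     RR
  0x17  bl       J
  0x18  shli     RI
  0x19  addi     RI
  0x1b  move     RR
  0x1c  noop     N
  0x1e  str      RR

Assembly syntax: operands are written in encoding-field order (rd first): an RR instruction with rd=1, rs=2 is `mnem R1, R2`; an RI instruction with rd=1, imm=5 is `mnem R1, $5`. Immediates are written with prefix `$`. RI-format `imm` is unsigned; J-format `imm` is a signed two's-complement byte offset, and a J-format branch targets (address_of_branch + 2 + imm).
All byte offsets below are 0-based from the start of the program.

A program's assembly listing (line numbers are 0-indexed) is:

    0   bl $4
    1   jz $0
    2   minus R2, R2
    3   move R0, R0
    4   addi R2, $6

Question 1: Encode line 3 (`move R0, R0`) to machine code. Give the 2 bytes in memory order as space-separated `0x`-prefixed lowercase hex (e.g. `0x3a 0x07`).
0xd8 0x00

3. move fields op=0x1b:5|rd=0:2|rs=0:2|pad=0:7 → word d800h → d8 00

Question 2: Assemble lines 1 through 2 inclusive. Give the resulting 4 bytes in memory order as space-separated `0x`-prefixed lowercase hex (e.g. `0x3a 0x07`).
line 1 (jz): pack op=0x10:5|imm=0:11 = 0x8000; big→ 80 00
line 2 (minus): pack op=0x9:5|rd=2:2|rs=2:2|pad=0:7 = 0x4d00; big→ 4d 00

0x80 0x00 0x4d 0x00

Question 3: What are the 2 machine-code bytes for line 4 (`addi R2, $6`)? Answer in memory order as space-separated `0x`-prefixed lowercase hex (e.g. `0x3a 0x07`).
0xcc 0x06

L4: addi op=0x19:5|rd=2:2|imm=6:9 ⇒ 0xcc06 ⇒ big cc 06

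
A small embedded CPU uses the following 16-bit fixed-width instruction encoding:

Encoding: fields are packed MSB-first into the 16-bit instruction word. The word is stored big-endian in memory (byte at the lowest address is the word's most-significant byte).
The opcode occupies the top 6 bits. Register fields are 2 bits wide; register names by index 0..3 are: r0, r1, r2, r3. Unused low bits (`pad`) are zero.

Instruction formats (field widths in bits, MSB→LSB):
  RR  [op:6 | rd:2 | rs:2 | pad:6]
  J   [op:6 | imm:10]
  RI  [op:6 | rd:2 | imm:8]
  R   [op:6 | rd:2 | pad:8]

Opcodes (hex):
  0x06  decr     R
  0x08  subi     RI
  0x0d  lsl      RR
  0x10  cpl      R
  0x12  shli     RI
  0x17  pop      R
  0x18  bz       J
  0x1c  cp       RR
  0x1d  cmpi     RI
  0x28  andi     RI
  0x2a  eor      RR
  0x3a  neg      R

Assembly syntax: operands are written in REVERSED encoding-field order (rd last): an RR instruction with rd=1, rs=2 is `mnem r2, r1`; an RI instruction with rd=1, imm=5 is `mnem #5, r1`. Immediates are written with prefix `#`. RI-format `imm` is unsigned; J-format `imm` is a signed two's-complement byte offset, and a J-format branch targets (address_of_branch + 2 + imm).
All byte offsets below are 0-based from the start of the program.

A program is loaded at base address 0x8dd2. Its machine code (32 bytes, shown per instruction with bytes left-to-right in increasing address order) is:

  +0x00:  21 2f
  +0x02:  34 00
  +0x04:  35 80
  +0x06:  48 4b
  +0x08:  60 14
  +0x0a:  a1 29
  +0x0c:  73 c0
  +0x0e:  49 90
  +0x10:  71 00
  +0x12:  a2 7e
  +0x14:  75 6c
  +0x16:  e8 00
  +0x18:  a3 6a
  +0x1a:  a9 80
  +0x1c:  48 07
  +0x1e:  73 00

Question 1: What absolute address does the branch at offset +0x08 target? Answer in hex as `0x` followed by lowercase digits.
off 0x08: read 60 14 as big → 0x6014
  top 6b → 0x18 → bz [J]
  [9:0] imm=20 = #20
  target = base 0x8dd2 + off 0x08 + 2 + imm 20 = 0x8df0

0x8df0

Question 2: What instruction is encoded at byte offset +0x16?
neg r0

off 0x16: read e8 00 as big → 0xe800
  opcode bits[15:10]=0x3a: neg/R
  rd: (w>>8)&0x3=0x0 → r0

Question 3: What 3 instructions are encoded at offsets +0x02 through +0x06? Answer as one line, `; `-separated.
[02] 34 00 → 0x3400
  opcode bits[15:10]=0xd: lsl/RR
  [9:8] rd=0 = r0
  [7:6] rs=0 = r0
[04] 35 80 → 0x3580
  opcode bits[15:10]=0xd: lsl/RR
  [9:8] rd=1 = r1
  [7:6] rs=2 = r2
[06] 48 4b → 0x484b
  opcode bits[15:10]=0x12: shli/RI
  [9:8] rd=0 = r0
  [7:0] imm=75 = #75

lsl r0, r0; lsl r2, r1; shli #75, r0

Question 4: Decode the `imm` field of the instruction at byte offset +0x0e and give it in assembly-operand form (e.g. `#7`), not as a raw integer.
#144

[0e] 49 90 → 0x4990
  opcode bits[15:10]=0x12: shli/RI
  rd@[9:8]=0x1 ⇒ r1
  imm@[7:0]=0x90 ⇒ #144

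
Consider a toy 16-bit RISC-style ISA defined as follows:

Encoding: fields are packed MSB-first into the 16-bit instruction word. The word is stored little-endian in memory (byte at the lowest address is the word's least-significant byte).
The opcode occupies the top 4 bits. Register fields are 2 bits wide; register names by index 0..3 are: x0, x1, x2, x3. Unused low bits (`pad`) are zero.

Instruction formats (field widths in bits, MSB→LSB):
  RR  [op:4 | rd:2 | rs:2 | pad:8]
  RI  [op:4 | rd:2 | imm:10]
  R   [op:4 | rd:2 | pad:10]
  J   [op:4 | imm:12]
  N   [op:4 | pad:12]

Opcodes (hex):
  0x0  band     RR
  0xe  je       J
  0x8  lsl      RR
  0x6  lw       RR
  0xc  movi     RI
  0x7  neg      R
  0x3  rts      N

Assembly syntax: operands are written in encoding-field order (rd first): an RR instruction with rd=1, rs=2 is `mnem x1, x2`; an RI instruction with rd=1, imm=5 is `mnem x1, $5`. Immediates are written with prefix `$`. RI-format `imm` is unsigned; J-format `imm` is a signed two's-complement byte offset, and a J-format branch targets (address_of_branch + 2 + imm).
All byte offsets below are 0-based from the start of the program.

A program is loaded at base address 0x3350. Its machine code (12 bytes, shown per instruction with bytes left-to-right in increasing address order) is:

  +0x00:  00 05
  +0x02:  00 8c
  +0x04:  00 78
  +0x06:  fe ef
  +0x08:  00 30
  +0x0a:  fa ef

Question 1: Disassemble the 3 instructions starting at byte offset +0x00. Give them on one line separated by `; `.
band x1, x1; lsl x3, x0; neg x2

+0x00: 00 05 ⇒ word 0x0500 (little)
  opcode bits[15:12]=0x0: band/RR
  [11:10] rd=1 = x1
  [9:8] rs=1 = x1
+0x02: 00 8c ⇒ word 0x8c00 (little)
  opcode bits[15:12]=0x8: lsl/RR
  [11:10] rd=3 = x3
  [9:8] rs=0 = x0
+0x04: 00 78 ⇒ word 0x7800 (little)
  opcode bits[15:12]=0x7: neg/R
  [11:10] rd=2 = x2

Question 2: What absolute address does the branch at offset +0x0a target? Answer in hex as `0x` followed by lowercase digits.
0x3356

+0x0a: fa ef ⇒ word 0xeffa (little)
  opcode bits[15:12]=0xe: je/J
  [11:0] imm=4090 (s12→-6) = $-6
  target = base 0x3350 + off 0x0a + 2 + imm -6 = 0x3356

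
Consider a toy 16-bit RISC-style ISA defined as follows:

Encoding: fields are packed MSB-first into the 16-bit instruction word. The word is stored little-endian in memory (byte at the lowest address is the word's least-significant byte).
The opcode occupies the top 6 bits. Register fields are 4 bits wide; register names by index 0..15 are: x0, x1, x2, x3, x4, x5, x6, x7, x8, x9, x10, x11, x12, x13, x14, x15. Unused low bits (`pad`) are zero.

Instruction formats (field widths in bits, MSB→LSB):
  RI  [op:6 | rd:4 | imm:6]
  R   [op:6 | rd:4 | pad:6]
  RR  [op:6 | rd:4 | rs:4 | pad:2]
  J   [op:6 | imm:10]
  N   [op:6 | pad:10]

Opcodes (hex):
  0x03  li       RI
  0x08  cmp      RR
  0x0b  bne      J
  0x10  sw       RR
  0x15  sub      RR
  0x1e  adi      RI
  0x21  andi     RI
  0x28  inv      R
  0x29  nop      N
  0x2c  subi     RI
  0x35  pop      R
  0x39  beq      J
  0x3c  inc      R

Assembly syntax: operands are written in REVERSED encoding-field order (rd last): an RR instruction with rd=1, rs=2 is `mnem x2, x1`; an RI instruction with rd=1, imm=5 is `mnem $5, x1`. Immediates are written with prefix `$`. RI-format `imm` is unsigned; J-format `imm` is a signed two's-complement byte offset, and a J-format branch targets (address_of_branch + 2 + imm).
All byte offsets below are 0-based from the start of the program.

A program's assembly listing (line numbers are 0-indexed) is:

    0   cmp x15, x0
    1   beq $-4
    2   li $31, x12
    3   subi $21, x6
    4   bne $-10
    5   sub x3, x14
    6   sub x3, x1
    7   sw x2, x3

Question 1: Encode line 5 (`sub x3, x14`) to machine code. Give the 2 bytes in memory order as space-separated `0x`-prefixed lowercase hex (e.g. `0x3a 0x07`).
0x8c 0x57

line 5 (sub): pack op=0x15:6|rd=14:4|rs=3:4|pad=0:2 = 0x578c; little→ 8c 57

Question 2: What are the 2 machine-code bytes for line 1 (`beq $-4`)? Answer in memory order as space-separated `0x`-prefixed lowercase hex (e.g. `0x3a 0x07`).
1. beq fields op=0x39:6|imm=-4:10 → word e7fch → fc e7

0xfc 0xe7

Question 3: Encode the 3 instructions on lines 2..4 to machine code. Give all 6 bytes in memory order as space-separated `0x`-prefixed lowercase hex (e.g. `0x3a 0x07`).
L2: li op=0x3:6|rd=12:4|imm=31:6 ⇒ 0x0f1f ⇒ little 1f 0f
L3: subi op=0x2c:6|rd=6:4|imm=21:6 ⇒ 0xb195 ⇒ little 95 b1
L4: bne op=0xb:6|imm=-10:10 ⇒ 0x2ff6 ⇒ little f6 2f

0x1f 0x0f 0x95 0xb1 0xf6 0x2f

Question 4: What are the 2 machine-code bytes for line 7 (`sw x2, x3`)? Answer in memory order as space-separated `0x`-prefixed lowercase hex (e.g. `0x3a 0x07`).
0xc8 0x40

7. sw fields op=0x10:6|rd=3:4|rs=2:4|pad=0:2 → word 40c8h → c8 40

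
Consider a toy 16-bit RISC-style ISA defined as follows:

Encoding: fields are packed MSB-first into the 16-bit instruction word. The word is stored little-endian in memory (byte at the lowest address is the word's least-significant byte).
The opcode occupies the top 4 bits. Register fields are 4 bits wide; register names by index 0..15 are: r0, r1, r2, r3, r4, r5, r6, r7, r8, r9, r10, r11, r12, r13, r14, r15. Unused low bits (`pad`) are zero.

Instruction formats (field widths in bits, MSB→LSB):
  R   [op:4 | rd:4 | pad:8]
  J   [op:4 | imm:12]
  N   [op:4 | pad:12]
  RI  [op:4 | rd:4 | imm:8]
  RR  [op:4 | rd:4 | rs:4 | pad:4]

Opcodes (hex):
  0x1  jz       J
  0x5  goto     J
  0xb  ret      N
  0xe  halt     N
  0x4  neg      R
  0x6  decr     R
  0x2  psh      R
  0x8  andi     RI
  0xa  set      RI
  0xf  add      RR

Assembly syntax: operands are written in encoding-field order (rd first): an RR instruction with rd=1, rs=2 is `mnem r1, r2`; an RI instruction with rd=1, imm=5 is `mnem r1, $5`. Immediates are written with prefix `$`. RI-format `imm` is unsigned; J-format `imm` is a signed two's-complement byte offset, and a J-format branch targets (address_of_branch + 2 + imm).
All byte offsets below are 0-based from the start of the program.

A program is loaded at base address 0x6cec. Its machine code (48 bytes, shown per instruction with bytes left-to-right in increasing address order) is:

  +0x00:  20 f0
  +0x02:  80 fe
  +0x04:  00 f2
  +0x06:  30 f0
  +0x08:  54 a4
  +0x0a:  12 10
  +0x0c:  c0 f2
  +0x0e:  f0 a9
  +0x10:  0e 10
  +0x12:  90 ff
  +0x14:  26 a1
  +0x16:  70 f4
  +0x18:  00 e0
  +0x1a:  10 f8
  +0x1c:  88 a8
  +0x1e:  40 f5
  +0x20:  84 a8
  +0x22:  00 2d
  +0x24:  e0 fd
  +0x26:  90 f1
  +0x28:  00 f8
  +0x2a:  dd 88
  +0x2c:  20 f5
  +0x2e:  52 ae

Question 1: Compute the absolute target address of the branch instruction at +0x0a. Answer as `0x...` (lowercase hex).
0x6d0a

off 0x0a: read 12 10 as little → 0x1012
  top 4b → 0x1 → jz [J]
  [11:0] imm=18 = $18
  target = base 0x6cec + off 0x0a + 2 + imm 18 = 0x6d0a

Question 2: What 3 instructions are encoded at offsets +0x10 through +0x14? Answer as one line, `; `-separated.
jz $14; add r15, r9; set r1, $38

+0x10: 0e 10 ⇒ word 0x100e (little)
  opcode bits[15:12]=0x1: jz/J
  imm: (w>>0)&0xfff=0xe → $14
+0x12: 90 ff ⇒ word 0xff90 (little)
  opcode bits[15:12]=0xf: add/RR
  rd: (w>>8)&0xf=0xf → r15
  rs: (w>>4)&0xf=0x9 → r9
+0x14: 26 a1 ⇒ word 0xa126 (little)
  opcode bits[15:12]=0xa: set/RI
  rd: (w>>8)&0xf=0x1 → r1
  imm: (w>>0)&0xff=0x26 → $38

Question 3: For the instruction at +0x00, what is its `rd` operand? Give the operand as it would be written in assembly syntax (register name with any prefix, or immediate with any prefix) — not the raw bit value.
r0

@+00  little-endian(20 f0) = 0xf020
  opcode bits[15:12]=0xf: add/RR
  rd@[11:8]=0x0 ⇒ r0
  rs@[7:4]=0x2 ⇒ r2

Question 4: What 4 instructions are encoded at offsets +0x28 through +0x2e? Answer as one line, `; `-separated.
[28] 00 f8 → 0xf800
  top 4b → 0xf → add [RR]
  [11:8] rd=8 = r8
  [7:4] rs=0 = r0
[2a] dd 88 → 0x88dd
  top 4b → 0x8 → andi [RI]
  [11:8] rd=8 = r8
  [7:0] imm=221 = $221
[2c] 20 f5 → 0xf520
  top 4b → 0xf → add [RR]
  [11:8] rd=5 = r5
  [7:4] rs=2 = r2
[2e] 52 ae → 0xae52
  top 4b → 0xa → set [RI]
  [11:8] rd=14 = r14
  [7:0] imm=82 = $82

add r8, r0; andi r8, $221; add r5, r2; set r14, $82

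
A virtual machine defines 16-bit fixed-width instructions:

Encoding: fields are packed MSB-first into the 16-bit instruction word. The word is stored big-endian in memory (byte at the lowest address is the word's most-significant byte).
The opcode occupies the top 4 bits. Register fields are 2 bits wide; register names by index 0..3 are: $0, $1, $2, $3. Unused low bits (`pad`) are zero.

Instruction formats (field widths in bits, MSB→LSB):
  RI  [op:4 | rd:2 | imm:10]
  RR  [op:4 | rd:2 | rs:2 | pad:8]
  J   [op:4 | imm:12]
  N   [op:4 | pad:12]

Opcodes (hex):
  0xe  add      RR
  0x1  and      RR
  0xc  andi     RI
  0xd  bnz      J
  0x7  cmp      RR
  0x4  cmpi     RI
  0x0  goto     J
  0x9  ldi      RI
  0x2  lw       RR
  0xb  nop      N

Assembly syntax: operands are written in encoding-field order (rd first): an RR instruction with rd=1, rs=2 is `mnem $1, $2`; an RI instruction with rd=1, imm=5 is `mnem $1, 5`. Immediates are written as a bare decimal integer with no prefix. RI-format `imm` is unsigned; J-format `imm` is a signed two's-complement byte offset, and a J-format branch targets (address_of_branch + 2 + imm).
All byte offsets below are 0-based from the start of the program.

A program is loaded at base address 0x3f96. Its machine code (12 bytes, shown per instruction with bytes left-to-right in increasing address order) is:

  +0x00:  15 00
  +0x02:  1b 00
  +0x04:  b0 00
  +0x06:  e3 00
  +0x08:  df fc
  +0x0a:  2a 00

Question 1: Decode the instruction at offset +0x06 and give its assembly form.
+0x06: e3 00 ⇒ word 0xe300 (big)
  opcode bits[15:12]=0xe: add/RR
  [11:10] rd=0 = $0
  [9:8] rs=3 = $3

add $0, $3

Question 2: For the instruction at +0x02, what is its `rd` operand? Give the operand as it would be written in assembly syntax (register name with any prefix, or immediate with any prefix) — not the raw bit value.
@+02  big-endian(1b 00) = 0x1b00
  op=0x1b00>>12=0x1 ⇒ and (RR)
  [11:10] rd=2 = $2
  [9:8] rs=3 = $3

$2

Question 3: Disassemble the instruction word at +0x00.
[00] 15 00 → 0x1500
  top 4b → 0x1 → and [RR]
  rd: (w>>10)&0x3=0x1 → $1
  rs: (w>>8)&0x3=0x1 → $1

and $1, $1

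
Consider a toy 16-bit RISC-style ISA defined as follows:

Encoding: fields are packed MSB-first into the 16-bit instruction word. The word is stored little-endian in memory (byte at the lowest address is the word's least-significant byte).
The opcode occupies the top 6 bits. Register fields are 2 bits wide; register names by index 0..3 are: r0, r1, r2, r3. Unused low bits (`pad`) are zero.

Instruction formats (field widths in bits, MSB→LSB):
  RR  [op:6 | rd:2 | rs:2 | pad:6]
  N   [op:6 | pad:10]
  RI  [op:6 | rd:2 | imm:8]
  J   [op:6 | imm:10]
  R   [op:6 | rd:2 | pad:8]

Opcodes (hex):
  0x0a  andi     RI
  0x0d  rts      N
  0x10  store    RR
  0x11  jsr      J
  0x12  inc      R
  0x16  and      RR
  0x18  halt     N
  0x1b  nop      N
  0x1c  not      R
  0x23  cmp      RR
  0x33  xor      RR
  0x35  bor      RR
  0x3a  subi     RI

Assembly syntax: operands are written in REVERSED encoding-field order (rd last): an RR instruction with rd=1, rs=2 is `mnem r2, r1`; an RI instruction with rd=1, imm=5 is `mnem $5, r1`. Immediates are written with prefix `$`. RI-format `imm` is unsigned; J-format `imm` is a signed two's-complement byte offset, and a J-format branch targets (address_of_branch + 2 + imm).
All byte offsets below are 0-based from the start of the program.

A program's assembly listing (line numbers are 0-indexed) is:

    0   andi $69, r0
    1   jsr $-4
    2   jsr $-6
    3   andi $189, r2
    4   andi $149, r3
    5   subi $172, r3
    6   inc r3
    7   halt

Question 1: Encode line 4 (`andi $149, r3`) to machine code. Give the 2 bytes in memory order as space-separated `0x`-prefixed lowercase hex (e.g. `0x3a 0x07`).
line 4 (andi): pack op=0xa:6|rd=3:2|imm=149:8 = 0x2b95; little→ 95 2b

0x95 0x2b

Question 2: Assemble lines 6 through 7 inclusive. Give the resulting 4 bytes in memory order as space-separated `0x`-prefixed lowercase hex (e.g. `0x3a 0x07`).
6. inc fields op=0x12:6|rd=3:2|pad=0:8 → word 4b00h → 00 4b
7. halt fields op=0x18:6|pad=0:10 → word 6000h → 00 60

0x00 0x4b 0x00 0x60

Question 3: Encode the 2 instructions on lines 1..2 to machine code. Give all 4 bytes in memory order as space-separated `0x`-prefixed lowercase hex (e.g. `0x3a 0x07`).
line 1 (jsr): pack op=0x11:6|imm=-4:10 = 0x47fc; little→ fc 47
line 2 (jsr): pack op=0x11:6|imm=-6:10 = 0x47fa; little→ fa 47

0xfc 0x47 0xfa 0x47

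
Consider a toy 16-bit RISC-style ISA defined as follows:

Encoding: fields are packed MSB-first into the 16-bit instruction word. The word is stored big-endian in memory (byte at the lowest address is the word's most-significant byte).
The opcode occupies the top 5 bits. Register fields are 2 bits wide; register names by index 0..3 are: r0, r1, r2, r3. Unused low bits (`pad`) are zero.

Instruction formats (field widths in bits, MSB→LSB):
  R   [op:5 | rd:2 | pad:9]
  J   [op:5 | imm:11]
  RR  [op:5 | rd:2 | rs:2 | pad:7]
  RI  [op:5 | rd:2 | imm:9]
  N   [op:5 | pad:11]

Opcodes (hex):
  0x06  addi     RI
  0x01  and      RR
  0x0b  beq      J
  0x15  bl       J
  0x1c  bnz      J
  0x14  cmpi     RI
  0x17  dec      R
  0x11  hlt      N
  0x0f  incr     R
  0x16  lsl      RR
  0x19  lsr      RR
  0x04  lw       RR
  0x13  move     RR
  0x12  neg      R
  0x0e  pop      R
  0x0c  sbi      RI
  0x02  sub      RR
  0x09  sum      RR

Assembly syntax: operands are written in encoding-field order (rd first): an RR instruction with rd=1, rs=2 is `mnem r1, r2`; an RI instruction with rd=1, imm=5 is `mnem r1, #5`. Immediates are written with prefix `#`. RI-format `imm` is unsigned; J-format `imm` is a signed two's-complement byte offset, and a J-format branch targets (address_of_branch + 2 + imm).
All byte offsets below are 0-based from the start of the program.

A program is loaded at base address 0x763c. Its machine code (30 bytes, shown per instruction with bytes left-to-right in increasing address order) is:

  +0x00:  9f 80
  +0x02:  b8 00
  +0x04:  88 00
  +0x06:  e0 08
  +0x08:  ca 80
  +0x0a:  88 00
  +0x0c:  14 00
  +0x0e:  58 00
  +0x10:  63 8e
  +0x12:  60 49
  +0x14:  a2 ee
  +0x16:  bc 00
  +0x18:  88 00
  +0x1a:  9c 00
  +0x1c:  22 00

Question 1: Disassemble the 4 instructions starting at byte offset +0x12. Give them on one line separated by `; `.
+0x12: 60 49 ⇒ word 0x6049 (big)
  top 5b → 0xc → sbi [RI]
  rd@[10:9]=0x0 ⇒ r0
  imm@[8:0]=0x49 ⇒ #73
+0x14: a2 ee ⇒ word 0xa2ee (big)
  top 5b → 0x14 → cmpi [RI]
  rd@[10:9]=0x1 ⇒ r1
  imm@[8:0]=0xee ⇒ #238
+0x16: bc 00 ⇒ word 0xbc00 (big)
  top 5b → 0x17 → dec [R]
  rd@[10:9]=0x2 ⇒ r2
+0x18: 88 00 ⇒ word 0x8800 (big)
  top 5b → 0x11 → hlt [N]

sbi r0, #73; cmpi r1, #238; dec r2; hlt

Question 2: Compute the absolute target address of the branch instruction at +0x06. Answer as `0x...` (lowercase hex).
+0x06: e0 08 ⇒ word 0xe008 (big)
  op=0xe008>>11=0x1c ⇒ bnz (J)
  imm: (w>>0)&0x7ff=0x8 → #8
  target = base 0x763c + off 0x06 + 2 + imm 8 = 0x764c

0x764c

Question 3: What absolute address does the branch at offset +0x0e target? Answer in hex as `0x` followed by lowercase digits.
0x764c

off 0x0e: read 58 00 as big → 0x5800
  top 5b → 0xb → beq [J]
  [10:0] imm=0 = #0
  target = base 0x763c + off 0x0e + 2 + imm 0 = 0x764c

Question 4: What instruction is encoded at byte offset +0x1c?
+0x1c: 22 00 ⇒ word 0x2200 (big)
  opcode bits[15:11]=0x4: lw/RR
  [10:9] rd=1 = r1
  [8:7] rs=0 = r0

lw r1, r0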